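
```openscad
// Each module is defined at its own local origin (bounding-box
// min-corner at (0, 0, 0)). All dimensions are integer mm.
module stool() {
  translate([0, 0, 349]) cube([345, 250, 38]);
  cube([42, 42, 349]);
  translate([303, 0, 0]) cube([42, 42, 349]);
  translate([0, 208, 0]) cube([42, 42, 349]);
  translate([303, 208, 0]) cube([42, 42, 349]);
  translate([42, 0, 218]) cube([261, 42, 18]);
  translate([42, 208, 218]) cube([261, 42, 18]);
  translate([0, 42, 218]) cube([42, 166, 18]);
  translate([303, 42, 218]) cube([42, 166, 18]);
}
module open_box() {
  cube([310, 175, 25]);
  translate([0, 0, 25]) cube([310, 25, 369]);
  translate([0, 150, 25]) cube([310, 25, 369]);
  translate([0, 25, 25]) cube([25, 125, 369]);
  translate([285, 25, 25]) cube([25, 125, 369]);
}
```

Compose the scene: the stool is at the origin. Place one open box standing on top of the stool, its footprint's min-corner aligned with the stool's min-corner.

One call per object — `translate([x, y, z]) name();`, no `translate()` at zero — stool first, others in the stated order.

stool();
translate([0, 0, 387]) open_box();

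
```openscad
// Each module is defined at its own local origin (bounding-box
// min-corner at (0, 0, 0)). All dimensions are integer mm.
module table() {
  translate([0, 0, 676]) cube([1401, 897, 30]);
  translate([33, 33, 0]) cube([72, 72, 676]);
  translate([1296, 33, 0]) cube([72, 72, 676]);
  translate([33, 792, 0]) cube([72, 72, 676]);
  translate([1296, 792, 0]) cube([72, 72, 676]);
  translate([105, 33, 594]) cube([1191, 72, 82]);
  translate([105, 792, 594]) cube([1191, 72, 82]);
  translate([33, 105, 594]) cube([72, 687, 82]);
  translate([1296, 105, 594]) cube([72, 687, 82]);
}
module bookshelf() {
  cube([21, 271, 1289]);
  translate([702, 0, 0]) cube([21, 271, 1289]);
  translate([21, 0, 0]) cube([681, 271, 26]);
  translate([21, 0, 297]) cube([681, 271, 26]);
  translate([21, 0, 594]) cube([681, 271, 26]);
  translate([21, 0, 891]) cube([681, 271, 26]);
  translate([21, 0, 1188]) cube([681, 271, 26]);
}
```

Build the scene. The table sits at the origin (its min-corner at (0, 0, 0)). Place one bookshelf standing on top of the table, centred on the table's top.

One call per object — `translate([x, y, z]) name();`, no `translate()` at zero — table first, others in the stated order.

table();
translate([339, 313, 706]) bookshelf();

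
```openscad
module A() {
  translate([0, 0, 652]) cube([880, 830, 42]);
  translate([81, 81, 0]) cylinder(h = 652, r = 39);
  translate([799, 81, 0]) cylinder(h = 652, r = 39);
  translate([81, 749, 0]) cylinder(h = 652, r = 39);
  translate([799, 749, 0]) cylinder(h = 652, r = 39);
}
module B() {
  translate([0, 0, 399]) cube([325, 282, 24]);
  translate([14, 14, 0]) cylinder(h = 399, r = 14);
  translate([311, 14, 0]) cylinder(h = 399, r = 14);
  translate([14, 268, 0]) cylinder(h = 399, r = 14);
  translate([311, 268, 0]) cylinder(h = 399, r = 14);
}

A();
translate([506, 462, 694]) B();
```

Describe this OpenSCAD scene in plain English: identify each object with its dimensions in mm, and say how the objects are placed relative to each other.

A is a table: top 880 mm (x) × 830 mm (y), 42 mm thick, upper face at z = 694 mm, on four round legs of 78 mm diameter, each leg's bounding box inset 42 mm from the nearest pair of top edges, running from z = 0 to the bottom of the top.

B is a four-legged stool. The seat is a 325×282×24 mm slab whose top surface is at z = 423 mm; four round legs, each 28 mm in diameter, run from the floor (z = 0) to the underside of the seat, each leg's axis is inset half a diameter from the nearest pair of seat edges (so the leg's bounding box is flush with the corner).

The stool is on top of the table.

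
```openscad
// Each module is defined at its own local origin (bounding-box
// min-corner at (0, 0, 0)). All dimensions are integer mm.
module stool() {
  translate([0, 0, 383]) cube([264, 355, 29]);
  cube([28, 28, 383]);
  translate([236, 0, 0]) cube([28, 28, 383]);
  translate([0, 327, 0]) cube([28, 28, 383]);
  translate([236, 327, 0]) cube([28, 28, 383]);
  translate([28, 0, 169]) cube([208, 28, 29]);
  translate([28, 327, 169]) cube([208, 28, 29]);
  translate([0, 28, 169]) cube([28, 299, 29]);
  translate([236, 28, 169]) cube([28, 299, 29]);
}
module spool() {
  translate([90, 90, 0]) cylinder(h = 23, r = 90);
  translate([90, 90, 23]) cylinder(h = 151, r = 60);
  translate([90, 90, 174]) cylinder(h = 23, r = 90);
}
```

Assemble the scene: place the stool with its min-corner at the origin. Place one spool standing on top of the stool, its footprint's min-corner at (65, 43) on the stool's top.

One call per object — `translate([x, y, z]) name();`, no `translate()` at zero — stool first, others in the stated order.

stool();
translate([65, 43, 412]) spool();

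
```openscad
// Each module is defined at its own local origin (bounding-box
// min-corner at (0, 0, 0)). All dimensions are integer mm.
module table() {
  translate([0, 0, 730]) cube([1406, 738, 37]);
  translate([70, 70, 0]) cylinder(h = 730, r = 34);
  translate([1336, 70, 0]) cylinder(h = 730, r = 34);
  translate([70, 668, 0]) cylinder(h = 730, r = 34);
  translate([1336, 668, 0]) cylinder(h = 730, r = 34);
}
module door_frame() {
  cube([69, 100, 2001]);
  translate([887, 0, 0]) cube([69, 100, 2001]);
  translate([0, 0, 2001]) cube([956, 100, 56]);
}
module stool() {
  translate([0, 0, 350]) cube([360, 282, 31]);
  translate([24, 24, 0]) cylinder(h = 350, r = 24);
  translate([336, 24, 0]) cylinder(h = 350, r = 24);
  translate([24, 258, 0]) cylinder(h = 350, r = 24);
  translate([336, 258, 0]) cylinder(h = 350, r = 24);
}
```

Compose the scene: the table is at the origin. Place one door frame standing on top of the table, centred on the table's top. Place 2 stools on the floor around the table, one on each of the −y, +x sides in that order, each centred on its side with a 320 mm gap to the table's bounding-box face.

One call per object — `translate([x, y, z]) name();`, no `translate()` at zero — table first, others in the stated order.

table();
translate([225, 319, 767]) door_frame();
translate([523, -602, 0]) stool();
translate([1726, 228, 0]) stool();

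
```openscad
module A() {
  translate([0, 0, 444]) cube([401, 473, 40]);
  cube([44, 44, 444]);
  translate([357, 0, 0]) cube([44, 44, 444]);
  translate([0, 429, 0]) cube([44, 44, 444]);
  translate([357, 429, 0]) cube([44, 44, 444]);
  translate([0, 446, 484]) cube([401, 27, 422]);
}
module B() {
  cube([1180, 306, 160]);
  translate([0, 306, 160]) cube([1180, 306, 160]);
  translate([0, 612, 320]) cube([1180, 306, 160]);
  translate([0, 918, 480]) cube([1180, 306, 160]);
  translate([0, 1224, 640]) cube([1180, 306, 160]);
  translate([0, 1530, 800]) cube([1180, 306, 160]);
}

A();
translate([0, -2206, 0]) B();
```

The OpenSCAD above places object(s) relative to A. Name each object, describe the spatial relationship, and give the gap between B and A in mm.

A is a chair. B is a staircase. The staircase is on the floor beside the chair on its −y side. The gap between the staircase and the chair is 370 mm.

The staircase's nearest face is 370 mm from the chair's −y face.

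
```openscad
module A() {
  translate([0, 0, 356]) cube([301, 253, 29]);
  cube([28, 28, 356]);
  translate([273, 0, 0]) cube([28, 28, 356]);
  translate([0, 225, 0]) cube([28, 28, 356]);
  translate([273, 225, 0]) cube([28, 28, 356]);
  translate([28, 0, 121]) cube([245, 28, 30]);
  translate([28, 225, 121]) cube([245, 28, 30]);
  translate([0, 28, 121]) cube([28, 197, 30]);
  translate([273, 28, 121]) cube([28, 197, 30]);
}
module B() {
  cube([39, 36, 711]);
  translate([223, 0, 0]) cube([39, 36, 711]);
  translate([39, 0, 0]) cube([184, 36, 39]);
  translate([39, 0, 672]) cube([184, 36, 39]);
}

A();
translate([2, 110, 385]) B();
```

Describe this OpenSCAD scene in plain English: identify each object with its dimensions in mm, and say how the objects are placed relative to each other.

A is a four-legged stool. The seat is 301×253 mm, 29 mm thick, top at z = 385 mm. It stands on four square legs, each 28×28 mm in cross-section, from z = 0 to the seat underside, each flush with a corner of the seat. Four stretchers, 28 mm wide and 30 mm tall, connect adjacent legs with their undersides at z = 121 mm, each running between the inner faces of the legs it joins and aligned with the legs' outer faces on the other axis.

B is a rectangular picture frame lying in the x–z plane (depth along y). The opening is 184 mm wide (x) by 633 mm tall (z), surrounded by a border 39 mm wide on all four sides. The frame is 36 mm deep and is made of two full-height vertical stiles with two horizontal rails fitted between them.

The picture frame is on top of the stool.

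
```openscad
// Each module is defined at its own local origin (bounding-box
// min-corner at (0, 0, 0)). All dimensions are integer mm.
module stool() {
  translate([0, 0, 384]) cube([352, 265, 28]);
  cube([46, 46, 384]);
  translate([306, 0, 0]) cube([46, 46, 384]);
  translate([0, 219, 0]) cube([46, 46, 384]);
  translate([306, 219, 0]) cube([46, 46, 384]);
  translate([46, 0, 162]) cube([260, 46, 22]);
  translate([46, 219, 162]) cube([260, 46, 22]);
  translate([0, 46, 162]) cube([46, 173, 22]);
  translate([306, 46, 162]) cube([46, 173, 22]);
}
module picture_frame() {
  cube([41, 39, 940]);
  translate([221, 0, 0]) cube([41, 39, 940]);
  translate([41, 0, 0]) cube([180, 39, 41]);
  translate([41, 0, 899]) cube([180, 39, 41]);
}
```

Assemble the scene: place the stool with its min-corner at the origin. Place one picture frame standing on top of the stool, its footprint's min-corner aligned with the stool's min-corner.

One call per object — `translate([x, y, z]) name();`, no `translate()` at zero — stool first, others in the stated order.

stool();
translate([0, 0, 412]) picture_frame();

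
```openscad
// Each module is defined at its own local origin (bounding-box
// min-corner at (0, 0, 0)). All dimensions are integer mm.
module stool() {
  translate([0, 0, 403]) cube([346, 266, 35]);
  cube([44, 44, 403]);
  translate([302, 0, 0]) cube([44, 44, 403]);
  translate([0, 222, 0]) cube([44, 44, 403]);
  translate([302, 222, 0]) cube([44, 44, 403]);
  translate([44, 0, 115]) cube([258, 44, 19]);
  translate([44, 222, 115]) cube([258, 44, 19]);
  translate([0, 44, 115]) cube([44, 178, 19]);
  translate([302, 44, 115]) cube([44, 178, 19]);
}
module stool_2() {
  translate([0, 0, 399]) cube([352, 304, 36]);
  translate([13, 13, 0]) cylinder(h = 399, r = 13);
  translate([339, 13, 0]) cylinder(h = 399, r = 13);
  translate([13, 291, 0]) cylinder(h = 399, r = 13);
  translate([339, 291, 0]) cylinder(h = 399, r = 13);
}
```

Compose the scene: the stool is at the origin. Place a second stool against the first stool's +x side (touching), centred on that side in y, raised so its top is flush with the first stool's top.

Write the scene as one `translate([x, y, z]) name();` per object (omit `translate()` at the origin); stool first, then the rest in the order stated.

stool();
translate([346, -19, 3]) stool_2();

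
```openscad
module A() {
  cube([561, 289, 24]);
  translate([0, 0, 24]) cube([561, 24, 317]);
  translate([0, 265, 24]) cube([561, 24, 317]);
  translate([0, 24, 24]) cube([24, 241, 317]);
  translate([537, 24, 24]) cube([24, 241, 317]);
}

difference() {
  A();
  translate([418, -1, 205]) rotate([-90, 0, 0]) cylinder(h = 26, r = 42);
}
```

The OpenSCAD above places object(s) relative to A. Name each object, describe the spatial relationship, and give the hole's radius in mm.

The subtracted cylinder has r = 42 mm.

A is an open box. The open box has a circular hole through its front wall. The hole's radius is 42 mm.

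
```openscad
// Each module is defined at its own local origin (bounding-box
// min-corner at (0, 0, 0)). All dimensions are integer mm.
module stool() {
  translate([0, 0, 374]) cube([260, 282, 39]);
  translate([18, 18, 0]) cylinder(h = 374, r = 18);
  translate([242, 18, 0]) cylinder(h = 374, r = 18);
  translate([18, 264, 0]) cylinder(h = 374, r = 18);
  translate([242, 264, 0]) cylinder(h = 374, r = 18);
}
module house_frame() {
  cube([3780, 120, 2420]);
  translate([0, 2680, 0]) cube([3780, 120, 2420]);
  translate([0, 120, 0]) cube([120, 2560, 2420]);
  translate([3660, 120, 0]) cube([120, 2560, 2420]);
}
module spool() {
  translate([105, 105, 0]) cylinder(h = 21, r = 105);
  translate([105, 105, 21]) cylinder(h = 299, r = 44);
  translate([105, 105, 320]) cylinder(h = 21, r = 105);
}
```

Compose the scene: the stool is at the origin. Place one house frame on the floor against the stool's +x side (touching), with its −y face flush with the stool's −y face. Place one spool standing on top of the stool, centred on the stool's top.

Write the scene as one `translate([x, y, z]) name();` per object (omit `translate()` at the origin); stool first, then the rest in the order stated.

stool();
translate([260, 0, 0]) house_frame();
translate([25, 36, 413]) spool();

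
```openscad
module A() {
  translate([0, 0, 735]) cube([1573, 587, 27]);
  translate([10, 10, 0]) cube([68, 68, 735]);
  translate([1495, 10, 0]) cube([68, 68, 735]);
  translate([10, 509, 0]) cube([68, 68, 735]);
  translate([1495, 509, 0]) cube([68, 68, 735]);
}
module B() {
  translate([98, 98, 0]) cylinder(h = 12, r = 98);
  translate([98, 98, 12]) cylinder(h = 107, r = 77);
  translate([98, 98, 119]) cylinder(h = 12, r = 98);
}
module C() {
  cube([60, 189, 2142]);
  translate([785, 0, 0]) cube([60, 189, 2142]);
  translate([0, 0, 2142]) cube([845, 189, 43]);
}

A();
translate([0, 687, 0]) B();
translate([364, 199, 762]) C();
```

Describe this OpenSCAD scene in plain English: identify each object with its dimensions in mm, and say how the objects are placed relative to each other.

A is a rectangular dining table. The top is 1573×587×27 mm with its upper surface at z = 762 mm. It stands on four 68×68 mm square legs, each inset 10 mm from the nearest pair of top edges, running from the floor to the underside of the top.

B is a spool: two coaxial disc flanges of radius 98 mm and thickness 12 mm, joined by a core cylinder of radius 77 mm and height 107 mm. The lower flange rests on z = 0 and the three cylinders share a vertical axis.

C is a door frame. The clear opening is 725 mm wide and 2142 mm high. Two 60 mm wide jambs, 189 mm deep, stand either side of the opening from the floor to the top of the opening. A 43 mm thick head sits across the top of both jambs, spanning the full outside width of the frame.

The spool is on the floor beside the table on its +y side. The door frame is on top of the table, centred.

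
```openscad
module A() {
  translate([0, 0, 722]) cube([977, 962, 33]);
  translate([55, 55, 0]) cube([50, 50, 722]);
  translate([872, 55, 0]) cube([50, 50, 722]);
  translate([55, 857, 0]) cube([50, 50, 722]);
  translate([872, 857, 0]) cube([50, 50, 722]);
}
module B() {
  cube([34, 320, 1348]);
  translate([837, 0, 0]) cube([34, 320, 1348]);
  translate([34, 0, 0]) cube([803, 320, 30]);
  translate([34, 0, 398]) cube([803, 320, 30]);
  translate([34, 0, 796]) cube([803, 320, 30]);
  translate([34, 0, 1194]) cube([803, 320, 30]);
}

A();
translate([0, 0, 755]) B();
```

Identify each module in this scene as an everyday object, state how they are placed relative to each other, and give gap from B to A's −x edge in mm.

A is a table. B is a bookshelf. The bookshelf is on top of the table. The gap from the bookshelf to the table's −x edge is 0 mm.

The bookshelf's min-x is at 0; the table's min-x is 0; gap = 0 mm.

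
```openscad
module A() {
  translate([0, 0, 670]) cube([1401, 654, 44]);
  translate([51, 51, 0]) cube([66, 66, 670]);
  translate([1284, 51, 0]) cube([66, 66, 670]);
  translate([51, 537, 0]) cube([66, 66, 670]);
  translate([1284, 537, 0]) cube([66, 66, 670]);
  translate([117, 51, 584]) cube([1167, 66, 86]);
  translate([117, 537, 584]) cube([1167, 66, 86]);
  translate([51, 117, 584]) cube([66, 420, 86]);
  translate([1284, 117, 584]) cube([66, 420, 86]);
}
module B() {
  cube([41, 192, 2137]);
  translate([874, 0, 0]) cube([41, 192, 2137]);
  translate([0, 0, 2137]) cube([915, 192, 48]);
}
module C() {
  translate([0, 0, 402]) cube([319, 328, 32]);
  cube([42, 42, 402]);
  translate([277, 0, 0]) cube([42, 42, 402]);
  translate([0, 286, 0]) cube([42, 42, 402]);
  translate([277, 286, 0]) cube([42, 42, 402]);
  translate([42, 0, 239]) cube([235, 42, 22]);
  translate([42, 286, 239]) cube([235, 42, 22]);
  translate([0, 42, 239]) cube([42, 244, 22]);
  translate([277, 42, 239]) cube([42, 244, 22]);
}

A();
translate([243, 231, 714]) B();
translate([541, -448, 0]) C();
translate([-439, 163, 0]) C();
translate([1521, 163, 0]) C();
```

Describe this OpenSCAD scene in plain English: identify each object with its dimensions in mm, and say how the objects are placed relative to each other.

A is a table with a 1401×654 mm rectangular top, 44 mm thick, top surface at z = 714 mm, supported by four 66×66 mm square legs, each inset 51 mm from the nearest pair of top edges, running from the floor. Four apron rails, 66 mm thick and 86 mm tall, run between adjacent legs with their top edges flush with the underside of the top and their outer faces flush with the legs' outer faces.

B is a rectangular door frame: two vertical jambs of 41×192 mm section, 2137 mm tall, with a clear opening 833 mm wide between their inner faces. A header 48 mm tall and 192 mm deep lies on top of the jambs and spans the full outside width.

C is a simple wooden stool: a rectangular seat 319 mm (x) by 328 mm (y), 32 mm thick, top face at z = 434 mm, on four square legs, each 42×42 mm in cross-section. The legs rest on z = 0, each flush with a corner of the seat. Four stretchers, 42 mm wide and 22 mm tall, connect adjacent legs with their undersides at z = 239 mm, each running between the inner faces of the legs it joins and aligned with the legs' outer faces on the other axis.

The door frame is on top of the table, centred. Three stools sit around the table at the −y, −x, +x sides.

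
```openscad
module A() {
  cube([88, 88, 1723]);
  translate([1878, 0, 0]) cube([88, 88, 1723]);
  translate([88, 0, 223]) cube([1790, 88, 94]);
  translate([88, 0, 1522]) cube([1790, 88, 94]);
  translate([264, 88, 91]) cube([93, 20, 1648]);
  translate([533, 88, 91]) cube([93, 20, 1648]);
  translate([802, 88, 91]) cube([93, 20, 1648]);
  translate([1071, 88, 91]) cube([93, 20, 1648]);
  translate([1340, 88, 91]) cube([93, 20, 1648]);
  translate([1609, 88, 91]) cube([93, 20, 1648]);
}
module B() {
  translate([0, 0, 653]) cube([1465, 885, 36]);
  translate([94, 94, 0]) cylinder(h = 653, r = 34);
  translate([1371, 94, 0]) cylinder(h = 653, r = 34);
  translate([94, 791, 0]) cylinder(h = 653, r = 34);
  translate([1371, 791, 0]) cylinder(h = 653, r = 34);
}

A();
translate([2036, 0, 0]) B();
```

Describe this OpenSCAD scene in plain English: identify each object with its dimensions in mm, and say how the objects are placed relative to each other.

A is a fence section. Two 88×88 mm posts, 1723 mm tall, stand on the floor with a clear span of 1790 mm between their inner faces. Two horizontal rails of 88×94 mm section span the gap between the posts with their undersides at z = 223 mm and z = 1522 mm, flush with the posts' −y face. 6 pickets, each 93 mm wide, 20 mm thick and 1648 mm tall, are fixed to the +y face of the rails with their bottoms at z = 91 mm, evenly spaced across the span with equal gaps (rounded down to the nearest mm) at the −x end and between each pair — any rounding remainder accumulates at the +x end.

B is a rectangular dining table. The top is 1465×885×36 mm with its upper surface at z = 689 mm. It stands on four round legs of 68 mm diameter, each leg's bounding box inset 60 mm from the nearest pair of top edges, running from the floor to the underside of the top.

The table is on the floor beside the fence section on its +x side.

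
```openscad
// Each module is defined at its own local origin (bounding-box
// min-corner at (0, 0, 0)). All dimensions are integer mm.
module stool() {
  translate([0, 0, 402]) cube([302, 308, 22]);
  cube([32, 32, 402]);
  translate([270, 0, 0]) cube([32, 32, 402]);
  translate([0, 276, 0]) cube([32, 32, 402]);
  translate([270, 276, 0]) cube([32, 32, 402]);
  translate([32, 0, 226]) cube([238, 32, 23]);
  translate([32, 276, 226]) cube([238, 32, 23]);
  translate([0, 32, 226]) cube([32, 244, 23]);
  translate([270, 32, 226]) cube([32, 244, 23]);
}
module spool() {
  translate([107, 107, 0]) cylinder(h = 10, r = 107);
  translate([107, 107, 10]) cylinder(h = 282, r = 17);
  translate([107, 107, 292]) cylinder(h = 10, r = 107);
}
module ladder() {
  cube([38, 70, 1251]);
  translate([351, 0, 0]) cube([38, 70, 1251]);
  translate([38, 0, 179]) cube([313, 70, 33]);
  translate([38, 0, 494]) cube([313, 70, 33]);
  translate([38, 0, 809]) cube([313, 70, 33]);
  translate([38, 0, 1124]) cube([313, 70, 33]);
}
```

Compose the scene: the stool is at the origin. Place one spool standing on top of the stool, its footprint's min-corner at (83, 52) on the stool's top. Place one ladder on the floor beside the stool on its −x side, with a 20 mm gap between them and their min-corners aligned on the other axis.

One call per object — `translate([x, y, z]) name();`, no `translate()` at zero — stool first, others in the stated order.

stool();
translate([83, 52, 424]) spool();
translate([-409, 0, 0]) ladder();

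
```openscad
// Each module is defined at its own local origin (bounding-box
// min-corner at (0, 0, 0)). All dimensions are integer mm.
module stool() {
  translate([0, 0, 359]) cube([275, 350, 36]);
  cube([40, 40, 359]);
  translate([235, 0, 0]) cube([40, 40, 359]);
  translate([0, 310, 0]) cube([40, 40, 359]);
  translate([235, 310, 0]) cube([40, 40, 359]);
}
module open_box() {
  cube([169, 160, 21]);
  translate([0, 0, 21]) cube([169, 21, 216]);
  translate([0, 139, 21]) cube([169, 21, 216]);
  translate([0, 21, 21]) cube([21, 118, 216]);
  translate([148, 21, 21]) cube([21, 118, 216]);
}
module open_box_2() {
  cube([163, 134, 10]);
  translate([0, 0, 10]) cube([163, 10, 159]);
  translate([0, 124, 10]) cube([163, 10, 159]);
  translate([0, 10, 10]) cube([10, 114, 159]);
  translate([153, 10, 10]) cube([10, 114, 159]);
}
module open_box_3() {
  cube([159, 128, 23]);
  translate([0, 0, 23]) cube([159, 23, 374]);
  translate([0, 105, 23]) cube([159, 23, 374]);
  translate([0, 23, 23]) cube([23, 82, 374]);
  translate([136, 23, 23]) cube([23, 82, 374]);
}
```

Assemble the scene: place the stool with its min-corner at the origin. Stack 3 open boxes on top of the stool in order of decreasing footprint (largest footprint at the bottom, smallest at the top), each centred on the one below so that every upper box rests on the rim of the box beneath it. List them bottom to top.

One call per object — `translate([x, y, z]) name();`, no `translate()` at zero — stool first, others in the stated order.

stool();
translate([53, 95, 395]) open_box();
translate([56, 108, 632]) open_box_2();
translate([58, 111, 801]) open_box_3();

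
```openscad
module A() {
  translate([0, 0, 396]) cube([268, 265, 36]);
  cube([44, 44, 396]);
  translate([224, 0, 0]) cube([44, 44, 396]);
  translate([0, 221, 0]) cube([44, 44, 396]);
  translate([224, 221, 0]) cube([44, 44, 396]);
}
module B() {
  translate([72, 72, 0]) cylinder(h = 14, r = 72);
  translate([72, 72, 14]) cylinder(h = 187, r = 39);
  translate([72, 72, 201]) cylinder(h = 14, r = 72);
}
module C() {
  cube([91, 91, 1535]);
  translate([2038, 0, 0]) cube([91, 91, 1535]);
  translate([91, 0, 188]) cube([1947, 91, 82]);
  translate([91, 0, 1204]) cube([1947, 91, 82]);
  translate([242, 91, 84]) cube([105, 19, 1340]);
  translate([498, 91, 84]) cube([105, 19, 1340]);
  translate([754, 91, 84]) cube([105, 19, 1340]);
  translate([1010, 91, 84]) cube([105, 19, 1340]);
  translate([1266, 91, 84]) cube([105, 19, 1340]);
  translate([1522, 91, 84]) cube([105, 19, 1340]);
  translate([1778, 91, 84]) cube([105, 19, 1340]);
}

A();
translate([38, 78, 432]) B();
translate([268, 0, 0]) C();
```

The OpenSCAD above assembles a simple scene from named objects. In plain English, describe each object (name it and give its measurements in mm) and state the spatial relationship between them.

A is a simple wooden stool: a rectangular seat 268 mm (x) by 265 mm (y), 36 mm thick, top face at z = 432 mm, on four square legs, each 44×44 mm in cross-section. The legs rest on z = 0, each flush with a corner of the seat.

B is a spool: two coaxial disc flanges of radius 72 mm and thickness 14 mm, joined by a core cylinder of radius 39 mm and height 187 mm. The lower flange rests on z = 0 and the three cylinders share a vertical axis.

C is a fence section. Two 91×91 mm posts, 1535 mm tall, stand on the floor with a clear span of 1947 mm between their inner faces. Two horizontal rails of 91×82 mm section span the gap between the posts with their undersides at z = 188 mm and z = 1204 mm, flush with the posts' −y face. 7 pickets, each 105 mm wide, 19 mm thick and 1340 mm tall, are fixed to the +y face of the rails with their bottoms at z = 84 mm, evenly spaced across the span with equal gaps (rounded down to the nearest mm) at the −x end and between each pair — any rounding remainder accumulates at the +x end.

The spool is on top of the stool. The fence section is against the stool's +x side, with their −y faces flush.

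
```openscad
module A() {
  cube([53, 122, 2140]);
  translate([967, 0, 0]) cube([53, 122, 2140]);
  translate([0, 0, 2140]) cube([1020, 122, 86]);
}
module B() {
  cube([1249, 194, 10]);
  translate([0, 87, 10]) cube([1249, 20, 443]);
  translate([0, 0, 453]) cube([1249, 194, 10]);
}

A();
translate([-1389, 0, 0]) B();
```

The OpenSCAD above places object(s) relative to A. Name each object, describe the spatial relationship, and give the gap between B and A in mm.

The I-beam's nearest face is 140 mm from the door frame's −x face.

A is a door frame. B is an I-beam. The I-beam is on the floor beside the door frame on its −x side. The gap between the I-beam and the door frame is 140 mm.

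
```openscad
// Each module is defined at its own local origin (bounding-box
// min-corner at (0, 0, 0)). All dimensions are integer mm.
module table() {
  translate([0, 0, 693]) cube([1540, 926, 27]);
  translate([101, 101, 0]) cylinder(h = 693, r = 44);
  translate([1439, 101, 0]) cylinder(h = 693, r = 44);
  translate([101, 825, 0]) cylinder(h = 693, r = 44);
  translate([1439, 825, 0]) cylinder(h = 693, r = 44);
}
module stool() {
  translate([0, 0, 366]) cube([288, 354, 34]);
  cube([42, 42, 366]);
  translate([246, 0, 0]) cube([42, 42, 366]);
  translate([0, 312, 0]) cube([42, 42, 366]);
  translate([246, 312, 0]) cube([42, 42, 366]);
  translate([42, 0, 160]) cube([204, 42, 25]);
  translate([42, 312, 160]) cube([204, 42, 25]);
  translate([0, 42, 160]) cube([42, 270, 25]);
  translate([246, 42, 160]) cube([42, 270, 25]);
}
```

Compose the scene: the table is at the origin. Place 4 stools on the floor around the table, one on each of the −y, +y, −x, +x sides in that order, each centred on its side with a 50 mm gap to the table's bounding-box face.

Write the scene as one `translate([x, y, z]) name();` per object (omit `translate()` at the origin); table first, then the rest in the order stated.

table();
translate([626, -404, 0]) stool();
translate([626, 976, 0]) stool();
translate([-338, 286, 0]) stool();
translate([1590, 286, 0]) stool();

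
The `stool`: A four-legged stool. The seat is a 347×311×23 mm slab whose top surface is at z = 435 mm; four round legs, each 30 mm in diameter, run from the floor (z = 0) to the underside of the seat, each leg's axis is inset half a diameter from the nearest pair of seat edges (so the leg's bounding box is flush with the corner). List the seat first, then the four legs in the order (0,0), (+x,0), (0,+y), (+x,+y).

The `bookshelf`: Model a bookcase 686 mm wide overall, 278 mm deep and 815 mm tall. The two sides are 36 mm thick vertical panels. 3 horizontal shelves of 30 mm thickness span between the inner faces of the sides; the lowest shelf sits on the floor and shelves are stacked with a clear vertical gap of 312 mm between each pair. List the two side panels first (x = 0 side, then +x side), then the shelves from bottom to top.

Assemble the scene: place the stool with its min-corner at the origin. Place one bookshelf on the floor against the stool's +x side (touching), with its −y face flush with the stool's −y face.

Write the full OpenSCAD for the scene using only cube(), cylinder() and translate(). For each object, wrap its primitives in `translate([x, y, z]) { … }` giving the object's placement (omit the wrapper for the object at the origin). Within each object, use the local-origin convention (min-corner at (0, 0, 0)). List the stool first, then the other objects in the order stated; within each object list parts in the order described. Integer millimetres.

translate([0, 0, 412]) cube([347, 311, 23]);
translate([15, 15, 0]) cylinder(h = 412, r = 15);
translate([332, 15, 0]) cylinder(h = 412, r = 15);
translate([15, 296, 0]) cylinder(h = 412, r = 15);
translate([332, 296, 0]) cylinder(h = 412, r = 15);
translate([347, 0, 0]) {
  cube([36, 278, 815]);
  translate([650, 0, 0]) cube([36, 278, 815]);
  translate([36, 0, 0]) cube([614, 278, 30]);
  translate([36, 0, 342]) cube([614, 278, 30]);
  translate([36, 0, 684]) cube([614, 278, 30]);
}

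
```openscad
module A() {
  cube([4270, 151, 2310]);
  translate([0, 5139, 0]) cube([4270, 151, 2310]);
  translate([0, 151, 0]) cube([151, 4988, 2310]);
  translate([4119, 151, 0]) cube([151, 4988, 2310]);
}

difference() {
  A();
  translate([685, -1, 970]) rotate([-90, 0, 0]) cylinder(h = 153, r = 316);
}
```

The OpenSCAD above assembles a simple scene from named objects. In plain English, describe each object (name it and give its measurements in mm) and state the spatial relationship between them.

A is the wall frame of a small rectangular building: four walls, each 2310 mm tall and 151 mm thick, enclosing a footprint 4270 mm (x) by 5290 mm (y) outside-to-outside, with no floor or roof. The front and back walls (the −y and +y sides) span the full width; the two side walls fit between them.

The house frame has a circular hole of radius 316 mm through its front wall, centred at (x = 685, z = 970).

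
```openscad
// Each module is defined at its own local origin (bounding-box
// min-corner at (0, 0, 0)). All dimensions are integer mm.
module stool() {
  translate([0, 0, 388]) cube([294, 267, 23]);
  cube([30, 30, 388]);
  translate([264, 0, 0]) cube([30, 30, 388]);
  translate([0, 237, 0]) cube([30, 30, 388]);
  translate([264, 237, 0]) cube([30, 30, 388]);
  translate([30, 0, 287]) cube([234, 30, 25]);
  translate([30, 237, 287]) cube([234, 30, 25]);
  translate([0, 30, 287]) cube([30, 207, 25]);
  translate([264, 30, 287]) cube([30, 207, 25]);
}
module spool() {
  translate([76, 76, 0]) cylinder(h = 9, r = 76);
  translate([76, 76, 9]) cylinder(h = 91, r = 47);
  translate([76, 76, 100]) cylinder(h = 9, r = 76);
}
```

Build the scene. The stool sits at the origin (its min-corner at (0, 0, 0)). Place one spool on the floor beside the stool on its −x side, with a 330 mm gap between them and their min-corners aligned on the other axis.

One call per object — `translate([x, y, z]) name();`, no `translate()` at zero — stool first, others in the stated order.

stool();
translate([-482, 0, 0]) spool();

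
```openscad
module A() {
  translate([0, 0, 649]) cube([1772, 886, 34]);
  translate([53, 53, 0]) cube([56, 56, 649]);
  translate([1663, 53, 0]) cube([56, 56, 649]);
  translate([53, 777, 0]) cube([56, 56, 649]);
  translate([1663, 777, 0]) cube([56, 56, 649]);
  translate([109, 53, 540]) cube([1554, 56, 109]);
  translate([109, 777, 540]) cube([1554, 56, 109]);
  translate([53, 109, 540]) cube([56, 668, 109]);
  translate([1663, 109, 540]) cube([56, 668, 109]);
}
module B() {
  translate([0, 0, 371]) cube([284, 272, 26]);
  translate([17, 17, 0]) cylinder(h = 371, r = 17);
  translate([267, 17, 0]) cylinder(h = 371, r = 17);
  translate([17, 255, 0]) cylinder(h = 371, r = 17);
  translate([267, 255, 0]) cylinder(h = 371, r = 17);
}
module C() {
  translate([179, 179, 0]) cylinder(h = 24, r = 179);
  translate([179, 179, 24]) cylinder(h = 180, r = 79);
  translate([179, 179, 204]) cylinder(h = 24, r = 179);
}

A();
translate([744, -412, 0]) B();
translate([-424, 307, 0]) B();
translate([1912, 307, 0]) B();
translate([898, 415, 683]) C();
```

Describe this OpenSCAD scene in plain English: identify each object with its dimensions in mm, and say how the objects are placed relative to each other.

A is a table: top 1772 mm (x) × 886 mm (y), 34 mm thick, upper face at z = 683 mm, on four 56×56 mm square legs, each inset 53 mm from the nearest pair of top edges, running from z = 0 to the bottom of the top. Four apron rails, 56 mm thick and 109 mm tall, run between adjacent legs with their top edges flush with the underside of the top and their outer faces flush with the legs' outer faces.

B is a four-legged stool. The seat is a 284×272×26 mm slab whose top surface is at z = 397 mm; four round legs, each 34 mm in diameter, run from the floor (z = 0) to the underside of the seat, each leg's axis is inset half a diameter from the nearest pair of seat edges (so the leg's bounding box is flush with the corner).

C is a spool: two coaxial disc flanges of radius 179 mm and thickness 24 mm, joined by a core cylinder of radius 79 mm and height 180 mm. The lower flange rests on z = 0 and the three cylinders share a vertical axis.

Three stools sit around the table at the −y, −x, +x sides. The spool is on top of the table.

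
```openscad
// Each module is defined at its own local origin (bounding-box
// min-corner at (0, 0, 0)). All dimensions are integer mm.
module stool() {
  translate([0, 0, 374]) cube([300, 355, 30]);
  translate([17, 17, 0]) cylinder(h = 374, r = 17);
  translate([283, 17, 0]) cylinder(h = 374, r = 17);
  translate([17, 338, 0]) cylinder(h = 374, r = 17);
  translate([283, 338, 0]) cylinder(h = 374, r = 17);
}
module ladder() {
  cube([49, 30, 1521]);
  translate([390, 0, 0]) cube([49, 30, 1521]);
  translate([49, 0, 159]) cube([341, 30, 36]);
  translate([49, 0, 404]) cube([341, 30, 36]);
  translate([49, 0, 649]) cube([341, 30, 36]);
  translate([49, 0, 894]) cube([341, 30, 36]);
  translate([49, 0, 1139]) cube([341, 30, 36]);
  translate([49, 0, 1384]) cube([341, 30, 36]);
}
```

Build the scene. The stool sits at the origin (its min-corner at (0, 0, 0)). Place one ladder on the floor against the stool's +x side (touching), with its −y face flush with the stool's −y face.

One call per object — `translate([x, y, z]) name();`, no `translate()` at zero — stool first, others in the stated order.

stool();
translate([300, 0, 0]) ladder();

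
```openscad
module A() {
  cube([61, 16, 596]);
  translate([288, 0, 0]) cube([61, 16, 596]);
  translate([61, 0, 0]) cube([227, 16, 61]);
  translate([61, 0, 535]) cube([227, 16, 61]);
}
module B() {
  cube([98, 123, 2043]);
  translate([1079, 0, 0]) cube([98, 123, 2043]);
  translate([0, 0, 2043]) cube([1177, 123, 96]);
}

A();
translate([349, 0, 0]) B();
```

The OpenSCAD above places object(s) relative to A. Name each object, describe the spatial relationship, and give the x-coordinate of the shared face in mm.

The picture frame's +x face and the door frame's −x face are both at x = 349 mm.

A is a picture frame. B is a door frame. The door frame is against the picture frame's +x side, with their −y faces flush. The x-coordinate of the shared face is 349 mm.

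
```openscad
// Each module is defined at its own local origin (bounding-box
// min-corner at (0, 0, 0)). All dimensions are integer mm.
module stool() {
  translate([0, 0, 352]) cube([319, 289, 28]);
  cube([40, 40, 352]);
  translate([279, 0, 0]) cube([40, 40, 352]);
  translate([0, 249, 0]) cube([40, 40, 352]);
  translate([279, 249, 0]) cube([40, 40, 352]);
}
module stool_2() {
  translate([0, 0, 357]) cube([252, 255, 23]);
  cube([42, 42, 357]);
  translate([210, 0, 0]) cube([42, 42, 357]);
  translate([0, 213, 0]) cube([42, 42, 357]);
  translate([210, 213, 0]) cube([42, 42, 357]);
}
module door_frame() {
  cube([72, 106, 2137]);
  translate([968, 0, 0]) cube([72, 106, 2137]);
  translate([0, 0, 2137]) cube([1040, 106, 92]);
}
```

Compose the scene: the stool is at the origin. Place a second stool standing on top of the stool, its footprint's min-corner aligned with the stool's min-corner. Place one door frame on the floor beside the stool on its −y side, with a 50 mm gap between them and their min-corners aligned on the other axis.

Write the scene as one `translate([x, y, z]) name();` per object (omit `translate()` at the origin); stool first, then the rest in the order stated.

stool();
translate([0, 0, 380]) stool_2();
translate([0, -156, 0]) door_frame();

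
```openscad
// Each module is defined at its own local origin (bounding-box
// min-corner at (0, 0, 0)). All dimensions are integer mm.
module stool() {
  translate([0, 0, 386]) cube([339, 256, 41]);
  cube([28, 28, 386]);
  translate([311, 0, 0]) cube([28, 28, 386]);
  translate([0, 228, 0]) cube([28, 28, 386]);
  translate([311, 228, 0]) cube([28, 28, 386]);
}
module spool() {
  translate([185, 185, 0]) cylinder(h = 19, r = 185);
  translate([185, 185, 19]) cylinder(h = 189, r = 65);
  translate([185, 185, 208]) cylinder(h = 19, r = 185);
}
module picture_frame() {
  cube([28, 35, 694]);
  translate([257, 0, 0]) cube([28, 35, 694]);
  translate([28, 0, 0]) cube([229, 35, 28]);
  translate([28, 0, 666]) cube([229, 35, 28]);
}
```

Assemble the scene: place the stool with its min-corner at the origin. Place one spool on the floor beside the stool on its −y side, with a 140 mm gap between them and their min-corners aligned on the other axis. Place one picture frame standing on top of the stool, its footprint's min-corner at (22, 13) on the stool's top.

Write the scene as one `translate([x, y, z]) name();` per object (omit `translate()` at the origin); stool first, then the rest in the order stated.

stool();
translate([0, -510, 0]) spool();
translate([22, 13, 427]) picture_frame();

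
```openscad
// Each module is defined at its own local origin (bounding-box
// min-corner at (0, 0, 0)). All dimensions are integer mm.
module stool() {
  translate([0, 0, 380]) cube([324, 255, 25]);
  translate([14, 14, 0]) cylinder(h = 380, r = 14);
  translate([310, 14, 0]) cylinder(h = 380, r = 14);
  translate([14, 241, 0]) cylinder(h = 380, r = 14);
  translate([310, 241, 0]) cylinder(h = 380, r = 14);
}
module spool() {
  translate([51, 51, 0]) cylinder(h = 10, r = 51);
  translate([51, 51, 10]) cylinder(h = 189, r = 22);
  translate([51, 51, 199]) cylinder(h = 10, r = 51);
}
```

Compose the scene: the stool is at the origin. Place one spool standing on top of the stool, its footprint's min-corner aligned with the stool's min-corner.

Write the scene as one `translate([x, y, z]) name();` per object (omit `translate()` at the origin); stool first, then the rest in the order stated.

stool();
translate([0, 0, 405]) spool();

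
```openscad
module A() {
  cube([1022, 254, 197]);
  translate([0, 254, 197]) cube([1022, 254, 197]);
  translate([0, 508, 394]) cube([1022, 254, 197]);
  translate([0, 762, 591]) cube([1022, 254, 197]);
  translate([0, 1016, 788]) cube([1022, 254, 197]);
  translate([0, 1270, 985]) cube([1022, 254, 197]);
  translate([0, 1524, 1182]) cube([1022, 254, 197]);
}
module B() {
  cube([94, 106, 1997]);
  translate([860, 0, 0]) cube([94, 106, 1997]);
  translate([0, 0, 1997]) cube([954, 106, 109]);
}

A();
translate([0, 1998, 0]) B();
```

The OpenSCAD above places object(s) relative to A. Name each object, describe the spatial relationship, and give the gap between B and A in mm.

A is a staircase. B is a door frame. The door frame is on the floor beside the staircase on its +y side. The gap between the door frame and the staircase is 220 mm.

The door frame's nearest face is 220 mm from the staircase's +y face.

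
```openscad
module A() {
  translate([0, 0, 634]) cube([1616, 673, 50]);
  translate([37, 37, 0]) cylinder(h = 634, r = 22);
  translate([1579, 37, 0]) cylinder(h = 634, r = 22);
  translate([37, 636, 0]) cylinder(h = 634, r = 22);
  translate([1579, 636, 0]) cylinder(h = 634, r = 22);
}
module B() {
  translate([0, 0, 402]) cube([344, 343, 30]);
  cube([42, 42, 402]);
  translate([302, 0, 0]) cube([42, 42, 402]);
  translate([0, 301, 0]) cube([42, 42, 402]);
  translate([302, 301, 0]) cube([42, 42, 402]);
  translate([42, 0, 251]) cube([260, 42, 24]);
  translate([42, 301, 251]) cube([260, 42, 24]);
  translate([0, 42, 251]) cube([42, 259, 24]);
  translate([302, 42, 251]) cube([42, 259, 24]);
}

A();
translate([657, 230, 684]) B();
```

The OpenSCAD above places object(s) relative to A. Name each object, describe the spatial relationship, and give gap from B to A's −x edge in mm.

The stool's min-x is at 657; the table's min-x is 0; gap = 657 mm.

A is a table. B is a stool. The stool is on top of the table. The gap from the stool to the table's −x edge is 657 mm.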